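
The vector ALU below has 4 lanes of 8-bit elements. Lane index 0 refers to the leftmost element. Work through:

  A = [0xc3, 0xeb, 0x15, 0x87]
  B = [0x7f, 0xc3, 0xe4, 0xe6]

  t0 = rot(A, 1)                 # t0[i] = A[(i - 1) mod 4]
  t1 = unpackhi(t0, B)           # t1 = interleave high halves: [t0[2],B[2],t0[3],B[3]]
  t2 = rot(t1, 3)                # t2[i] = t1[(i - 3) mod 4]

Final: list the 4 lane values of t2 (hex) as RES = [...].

RES = [ 0xe4  0x15  0xe6  0xeb ]

→ t0 |87|c3|eb|15|
→ t1 |eb|e4|15|e6|
→ t2 |e4|15|e6|eb|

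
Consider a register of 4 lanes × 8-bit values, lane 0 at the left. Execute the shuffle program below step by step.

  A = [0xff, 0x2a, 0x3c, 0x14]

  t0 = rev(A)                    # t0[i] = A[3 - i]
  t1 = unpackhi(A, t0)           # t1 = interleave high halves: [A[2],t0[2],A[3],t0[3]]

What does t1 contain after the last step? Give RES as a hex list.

RES = [0x3c, 0x2a, 0x14, 0xff]

t0 = [0x14, 0x3c, 0x2a, 0xff]
t1 = [0x3c, 0x2a, 0x14, 0xff]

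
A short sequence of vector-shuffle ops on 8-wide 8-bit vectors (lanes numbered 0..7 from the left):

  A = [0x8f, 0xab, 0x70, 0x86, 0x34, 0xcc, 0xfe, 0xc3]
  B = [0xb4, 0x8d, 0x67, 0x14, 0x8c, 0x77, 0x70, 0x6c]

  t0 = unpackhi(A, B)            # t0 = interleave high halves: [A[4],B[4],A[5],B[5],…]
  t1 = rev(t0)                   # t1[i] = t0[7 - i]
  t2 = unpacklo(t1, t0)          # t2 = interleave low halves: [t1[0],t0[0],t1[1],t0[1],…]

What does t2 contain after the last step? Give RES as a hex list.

  t0: 34 8c cc 77 fe 70 c3 6c
  t1: 6c c3 70 fe 77 cc 8c 34
  t2: 6c 34 c3 8c 70 cc fe 77

RES = [ 0x6c  0x34  0xc3  0x8c  0x70  0xcc  0xfe  0x77 ]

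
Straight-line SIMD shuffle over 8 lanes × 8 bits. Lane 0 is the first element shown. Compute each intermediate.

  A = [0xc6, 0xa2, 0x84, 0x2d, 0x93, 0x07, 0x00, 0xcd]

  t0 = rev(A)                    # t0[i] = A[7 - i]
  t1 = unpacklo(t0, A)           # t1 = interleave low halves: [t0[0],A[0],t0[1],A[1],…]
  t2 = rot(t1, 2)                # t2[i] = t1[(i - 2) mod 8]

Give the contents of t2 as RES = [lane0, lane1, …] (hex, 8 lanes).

t0 = [0xcd, 0x00, 0x07, 0x93, 0x2d, 0x84, 0xa2, 0xc6]
t1 = [0xcd, 0xc6, 0x00, 0xa2, 0x07, 0x84, 0x93, 0x2d]
t2 = [0x93, 0x2d, 0xcd, 0xc6, 0x00, 0xa2, 0x07, 0x84]

RES = [0x93, 0x2d, 0xcd, 0xc6, 0x00, 0xa2, 0x07, 0x84]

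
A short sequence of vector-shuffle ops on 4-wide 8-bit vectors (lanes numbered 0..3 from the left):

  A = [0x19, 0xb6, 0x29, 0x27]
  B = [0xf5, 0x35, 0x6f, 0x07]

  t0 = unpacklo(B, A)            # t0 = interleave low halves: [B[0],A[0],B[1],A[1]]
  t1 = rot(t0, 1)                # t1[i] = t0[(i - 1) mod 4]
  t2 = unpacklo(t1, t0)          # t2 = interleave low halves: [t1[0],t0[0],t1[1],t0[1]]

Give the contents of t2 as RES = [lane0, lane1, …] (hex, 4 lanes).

  t0: f5 19 35 b6
  t1: b6 f5 19 35
  t2: b6 f5 f5 19

RES = [0xb6, 0xf5, 0xf5, 0x19]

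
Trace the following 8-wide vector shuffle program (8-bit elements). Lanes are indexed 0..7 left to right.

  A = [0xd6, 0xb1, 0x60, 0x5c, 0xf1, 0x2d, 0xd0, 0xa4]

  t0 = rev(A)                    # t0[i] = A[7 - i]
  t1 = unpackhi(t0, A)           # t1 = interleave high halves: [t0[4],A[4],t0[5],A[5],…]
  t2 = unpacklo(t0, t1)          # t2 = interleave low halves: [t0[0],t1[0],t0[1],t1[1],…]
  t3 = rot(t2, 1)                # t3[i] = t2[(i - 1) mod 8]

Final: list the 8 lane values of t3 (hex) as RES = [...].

RES = [ 0x2d  0xa4  0x5c  0xd0  0xf1  0x2d  0x60  0xf1 ]

t0 = [0xa4, 0xd0, 0x2d, 0xf1, 0x5c, 0x60, 0xb1, 0xd6]
t1 = [0x5c, 0xf1, 0x60, 0x2d, 0xb1, 0xd0, 0xd6, 0xa4]
t2 = [0xa4, 0x5c, 0xd0, 0xf1, 0x2d, 0x60, 0xf1, 0x2d]
t3 = [0x2d, 0xa4, 0x5c, 0xd0, 0xf1, 0x2d, 0x60, 0xf1]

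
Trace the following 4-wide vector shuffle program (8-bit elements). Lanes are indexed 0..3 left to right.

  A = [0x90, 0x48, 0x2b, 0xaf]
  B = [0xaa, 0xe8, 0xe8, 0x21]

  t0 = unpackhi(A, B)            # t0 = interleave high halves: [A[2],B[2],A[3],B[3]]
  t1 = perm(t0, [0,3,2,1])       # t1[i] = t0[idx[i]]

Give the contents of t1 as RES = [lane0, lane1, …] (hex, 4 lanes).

RES = [0x2b, 0x21, 0xaf, 0xe8]

  t0: 2b e8 af 21
  t1: 2b 21 af e8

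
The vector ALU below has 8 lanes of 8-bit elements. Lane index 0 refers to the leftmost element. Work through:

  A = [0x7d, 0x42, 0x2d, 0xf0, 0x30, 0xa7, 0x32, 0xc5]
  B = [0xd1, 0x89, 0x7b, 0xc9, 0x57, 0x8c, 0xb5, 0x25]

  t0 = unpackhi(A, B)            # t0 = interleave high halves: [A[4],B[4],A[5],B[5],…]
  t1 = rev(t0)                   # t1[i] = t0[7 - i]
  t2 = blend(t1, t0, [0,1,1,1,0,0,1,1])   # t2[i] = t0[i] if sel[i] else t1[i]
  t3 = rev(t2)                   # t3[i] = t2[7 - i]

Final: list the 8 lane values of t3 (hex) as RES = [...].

RES = [0x25, 0xc5, 0xa7, 0x8c, 0x8c, 0xa7, 0x57, 0x25]

→ t0 |30|57|a7|8c|32|b5|c5|25|
→ t1 |25|c5|b5|32|8c|a7|57|30|
→ t2 |25|57|a7|8c|8c|a7|c5|25|
→ t3 |25|c5|a7|8c|8c|a7|57|25|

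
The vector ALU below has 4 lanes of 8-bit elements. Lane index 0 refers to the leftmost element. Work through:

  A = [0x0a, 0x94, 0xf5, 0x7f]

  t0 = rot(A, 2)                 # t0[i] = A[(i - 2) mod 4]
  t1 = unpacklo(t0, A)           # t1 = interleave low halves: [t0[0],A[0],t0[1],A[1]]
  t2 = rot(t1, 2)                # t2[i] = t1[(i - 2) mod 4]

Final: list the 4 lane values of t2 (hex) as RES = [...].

t0 = [0xf5, 0x7f, 0x0a, 0x94]
t1 = [0xf5, 0x0a, 0x7f, 0x94]
t2 = [0x7f, 0x94, 0xf5, 0x0a]

RES = [0x7f, 0x94, 0xf5, 0x0a]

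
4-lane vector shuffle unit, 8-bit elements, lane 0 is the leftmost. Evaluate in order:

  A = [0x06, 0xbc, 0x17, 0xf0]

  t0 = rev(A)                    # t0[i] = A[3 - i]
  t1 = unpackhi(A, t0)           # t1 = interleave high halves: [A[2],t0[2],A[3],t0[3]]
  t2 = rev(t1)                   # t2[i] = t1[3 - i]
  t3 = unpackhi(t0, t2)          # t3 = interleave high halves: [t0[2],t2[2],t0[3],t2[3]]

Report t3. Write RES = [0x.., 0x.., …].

→ t0 |f0|17|bc|06|
→ t1 |17|bc|f0|06|
→ t2 |06|f0|bc|17|
→ t3 |bc|bc|06|17|

RES = [0xbc, 0xbc, 0x06, 0x17]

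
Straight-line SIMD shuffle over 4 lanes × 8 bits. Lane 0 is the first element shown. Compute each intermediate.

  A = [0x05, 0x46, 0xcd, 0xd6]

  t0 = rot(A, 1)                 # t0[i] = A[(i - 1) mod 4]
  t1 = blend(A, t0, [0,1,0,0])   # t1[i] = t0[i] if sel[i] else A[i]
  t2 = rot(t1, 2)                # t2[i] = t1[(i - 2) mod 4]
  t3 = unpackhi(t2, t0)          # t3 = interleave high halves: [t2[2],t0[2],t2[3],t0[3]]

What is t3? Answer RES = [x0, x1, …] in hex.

→ t0 |d6|05|46|cd|
→ t1 |05|05|cd|d6|
→ t2 |cd|d6|05|05|
→ t3 |05|46|05|cd|

RES = [0x05, 0x46, 0x05, 0xcd]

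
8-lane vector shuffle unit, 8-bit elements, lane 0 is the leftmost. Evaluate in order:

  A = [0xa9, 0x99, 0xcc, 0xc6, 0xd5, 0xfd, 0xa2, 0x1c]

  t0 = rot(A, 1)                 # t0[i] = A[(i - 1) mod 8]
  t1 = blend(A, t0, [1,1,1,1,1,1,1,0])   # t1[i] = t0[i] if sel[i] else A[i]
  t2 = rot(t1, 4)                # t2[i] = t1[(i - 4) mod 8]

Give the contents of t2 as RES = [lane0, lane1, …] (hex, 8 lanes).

RES = [ 0xc6  0xd5  0xfd  0x1c  0x1c  0xa9  0x99  0xcc ]

t0 = [0x1c, 0xa9, 0x99, 0xcc, 0xc6, 0xd5, 0xfd, 0xa2]
t1 = [0x1c, 0xa9, 0x99, 0xcc, 0xc6, 0xd5, 0xfd, 0x1c]
t2 = [0xc6, 0xd5, 0xfd, 0x1c, 0x1c, 0xa9, 0x99, 0xcc]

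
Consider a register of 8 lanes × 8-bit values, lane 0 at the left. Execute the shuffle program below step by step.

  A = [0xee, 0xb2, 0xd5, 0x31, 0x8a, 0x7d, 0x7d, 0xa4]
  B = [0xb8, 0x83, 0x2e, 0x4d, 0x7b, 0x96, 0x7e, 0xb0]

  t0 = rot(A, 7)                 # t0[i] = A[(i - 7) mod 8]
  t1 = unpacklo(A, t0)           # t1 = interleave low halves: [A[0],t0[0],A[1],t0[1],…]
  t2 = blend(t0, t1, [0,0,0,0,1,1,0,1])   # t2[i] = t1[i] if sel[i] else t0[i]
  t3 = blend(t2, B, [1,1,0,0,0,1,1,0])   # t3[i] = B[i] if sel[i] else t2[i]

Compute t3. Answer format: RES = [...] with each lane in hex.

t0 = [0xb2, 0xd5, 0x31, 0x8a, 0x7d, 0x7d, 0xa4, 0xee]
t1 = [0xee, 0xb2, 0xb2, 0xd5, 0xd5, 0x31, 0x31, 0x8a]
t2 = [0xb2, 0xd5, 0x31, 0x8a, 0xd5, 0x31, 0xa4, 0x8a]
t3 = [0xb8, 0x83, 0x31, 0x8a, 0xd5, 0x96, 0x7e, 0x8a]

RES = [ 0xb8  0x83  0x31  0x8a  0xd5  0x96  0x7e  0x8a ]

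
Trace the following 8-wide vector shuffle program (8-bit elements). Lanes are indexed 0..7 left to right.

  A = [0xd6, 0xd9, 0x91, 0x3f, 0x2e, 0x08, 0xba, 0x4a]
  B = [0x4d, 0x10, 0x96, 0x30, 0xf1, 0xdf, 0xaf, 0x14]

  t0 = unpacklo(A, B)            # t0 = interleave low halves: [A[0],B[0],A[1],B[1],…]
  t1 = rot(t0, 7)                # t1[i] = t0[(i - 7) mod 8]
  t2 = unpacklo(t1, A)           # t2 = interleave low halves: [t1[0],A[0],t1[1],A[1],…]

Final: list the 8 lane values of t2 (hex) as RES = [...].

  t0: d6 4d d9 10 91 96 3f 30
  t1: 4d d9 10 91 96 3f 30 d6
  t2: 4d d6 d9 d9 10 91 91 3f

RES = [ 0x4d  0xd6  0xd9  0xd9  0x10  0x91  0x91  0x3f ]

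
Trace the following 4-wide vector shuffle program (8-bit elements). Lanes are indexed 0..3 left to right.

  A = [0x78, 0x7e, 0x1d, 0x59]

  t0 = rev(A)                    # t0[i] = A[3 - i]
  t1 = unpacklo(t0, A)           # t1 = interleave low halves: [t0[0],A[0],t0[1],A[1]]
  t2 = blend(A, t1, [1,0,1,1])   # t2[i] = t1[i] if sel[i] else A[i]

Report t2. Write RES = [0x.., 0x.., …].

→ t0 |59|1d|7e|78|
→ t1 |59|78|1d|7e|
→ t2 |59|7e|1d|7e|

RES = [0x59, 0x7e, 0x1d, 0x7e]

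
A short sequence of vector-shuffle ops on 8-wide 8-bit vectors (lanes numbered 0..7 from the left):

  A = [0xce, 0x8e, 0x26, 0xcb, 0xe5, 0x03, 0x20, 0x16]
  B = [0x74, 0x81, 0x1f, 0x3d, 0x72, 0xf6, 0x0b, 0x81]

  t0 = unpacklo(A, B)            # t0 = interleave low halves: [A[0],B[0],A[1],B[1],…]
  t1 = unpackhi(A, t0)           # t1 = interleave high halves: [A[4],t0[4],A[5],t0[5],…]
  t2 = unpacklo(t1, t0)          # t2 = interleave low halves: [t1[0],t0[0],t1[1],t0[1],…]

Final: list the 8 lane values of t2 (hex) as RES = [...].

RES = [ 0xe5  0xce  0x26  0x74  0x03  0x8e  0x1f  0x81 ]

t0 = [0xce, 0x74, 0x8e, 0x81, 0x26, 0x1f, 0xcb, 0x3d]
t1 = [0xe5, 0x26, 0x03, 0x1f, 0x20, 0xcb, 0x16, 0x3d]
t2 = [0xe5, 0xce, 0x26, 0x74, 0x03, 0x8e, 0x1f, 0x81]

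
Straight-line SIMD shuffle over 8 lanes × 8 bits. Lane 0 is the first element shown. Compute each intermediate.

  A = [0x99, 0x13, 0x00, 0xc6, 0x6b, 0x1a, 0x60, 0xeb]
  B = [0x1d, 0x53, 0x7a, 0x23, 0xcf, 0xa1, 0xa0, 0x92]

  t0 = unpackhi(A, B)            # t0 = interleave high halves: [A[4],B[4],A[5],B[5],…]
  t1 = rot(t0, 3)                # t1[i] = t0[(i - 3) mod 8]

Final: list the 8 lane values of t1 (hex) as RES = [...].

→ t0 |6b|cf|1a|a1|60|a0|eb|92|
→ t1 |a0|eb|92|6b|cf|1a|a1|60|

RES = [ 0xa0  0xeb  0x92  0x6b  0xcf  0x1a  0xa1  0x60 ]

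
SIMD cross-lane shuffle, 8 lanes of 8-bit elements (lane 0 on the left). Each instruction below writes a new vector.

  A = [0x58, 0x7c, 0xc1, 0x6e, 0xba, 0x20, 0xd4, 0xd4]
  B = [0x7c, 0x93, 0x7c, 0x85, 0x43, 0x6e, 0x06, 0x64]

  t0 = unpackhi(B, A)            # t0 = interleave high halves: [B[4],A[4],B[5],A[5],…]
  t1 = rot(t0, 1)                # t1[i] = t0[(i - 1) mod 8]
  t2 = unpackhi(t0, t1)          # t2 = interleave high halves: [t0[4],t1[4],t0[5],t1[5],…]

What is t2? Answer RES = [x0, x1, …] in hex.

RES = [ 0x06  0x20  0xd4  0x06  0x64  0xd4  0xd4  0x64 ]

  t0: 43 ba 6e 20 06 d4 64 d4
  t1: d4 43 ba 6e 20 06 d4 64
  t2: 06 20 d4 06 64 d4 d4 64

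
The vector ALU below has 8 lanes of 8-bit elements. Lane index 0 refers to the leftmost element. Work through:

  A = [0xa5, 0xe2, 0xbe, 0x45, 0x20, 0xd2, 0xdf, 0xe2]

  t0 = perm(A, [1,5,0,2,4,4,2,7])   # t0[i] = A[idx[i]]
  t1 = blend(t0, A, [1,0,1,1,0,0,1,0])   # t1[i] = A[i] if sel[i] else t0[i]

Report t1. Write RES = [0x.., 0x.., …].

RES = [0xa5, 0xd2, 0xbe, 0x45, 0x20, 0x20, 0xdf, 0xe2]

→ t0 |e2|d2|a5|be|20|20|be|e2|
→ t1 |a5|d2|be|45|20|20|df|e2|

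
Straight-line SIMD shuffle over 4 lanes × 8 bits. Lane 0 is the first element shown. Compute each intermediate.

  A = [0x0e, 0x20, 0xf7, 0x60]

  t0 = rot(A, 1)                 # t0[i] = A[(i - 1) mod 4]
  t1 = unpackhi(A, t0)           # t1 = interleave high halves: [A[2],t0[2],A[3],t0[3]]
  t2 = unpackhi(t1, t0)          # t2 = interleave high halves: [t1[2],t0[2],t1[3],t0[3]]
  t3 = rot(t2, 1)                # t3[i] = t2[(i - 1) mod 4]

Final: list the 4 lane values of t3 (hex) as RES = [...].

RES = [0xf7, 0x60, 0x20, 0xf7]

  t0: 60 0e 20 f7
  t1: f7 20 60 f7
  t2: 60 20 f7 f7
  t3: f7 60 20 f7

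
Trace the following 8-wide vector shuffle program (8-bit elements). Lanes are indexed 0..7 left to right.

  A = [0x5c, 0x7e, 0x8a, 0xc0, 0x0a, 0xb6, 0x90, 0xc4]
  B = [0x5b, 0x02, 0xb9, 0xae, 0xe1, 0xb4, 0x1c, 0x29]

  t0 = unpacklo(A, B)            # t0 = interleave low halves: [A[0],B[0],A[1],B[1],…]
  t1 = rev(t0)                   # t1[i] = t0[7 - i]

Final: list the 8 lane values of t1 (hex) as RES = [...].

RES = [0xae, 0xc0, 0xb9, 0x8a, 0x02, 0x7e, 0x5b, 0x5c]

→ t0 |5c|5b|7e|02|8a|b9|c0|ae|
→ t1 |ae|c0|b9|8a|02|7e|5b|5c|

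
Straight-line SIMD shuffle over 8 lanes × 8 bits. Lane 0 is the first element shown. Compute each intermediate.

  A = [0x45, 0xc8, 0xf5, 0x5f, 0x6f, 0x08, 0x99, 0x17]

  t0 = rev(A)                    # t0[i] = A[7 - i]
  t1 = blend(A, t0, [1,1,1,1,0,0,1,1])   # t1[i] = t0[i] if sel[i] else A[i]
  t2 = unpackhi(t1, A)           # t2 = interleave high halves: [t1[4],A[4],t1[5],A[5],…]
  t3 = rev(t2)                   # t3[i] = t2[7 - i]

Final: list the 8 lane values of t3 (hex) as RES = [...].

RES = [0x17, 0x45, 0x99, 0xc8, 0x08, 0x08, 0x6f, 0x6f]

  t0: 17 99 08 6f 5f f5 c8 45
  t1: 17 99 08 6f 6f 08 c8 45
  t2: 6f 6f 08 08 c8 99 45 17
  t3: 17 45 99 c8 08 08 6f 6f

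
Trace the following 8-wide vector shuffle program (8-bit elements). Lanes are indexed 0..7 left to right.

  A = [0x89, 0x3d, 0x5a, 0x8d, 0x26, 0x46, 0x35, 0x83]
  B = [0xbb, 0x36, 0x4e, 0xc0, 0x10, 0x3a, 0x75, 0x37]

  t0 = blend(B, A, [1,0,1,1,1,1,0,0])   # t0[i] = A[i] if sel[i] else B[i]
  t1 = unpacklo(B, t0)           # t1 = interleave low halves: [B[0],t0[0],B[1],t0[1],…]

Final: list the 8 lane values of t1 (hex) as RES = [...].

t0 = [0x89, 0x36, 0x5a, 0x8d, 0x26, 0x46, 0x75, 0x37]
t1 = [0xbb, 0x89, 0x36, 0x36, 0x4e, 0x5a, 0xc0, 0x8d]

RES = [ 0xbb  0x89  0x36  0x36  0x4e  0x5a  0xc0  0x8d ]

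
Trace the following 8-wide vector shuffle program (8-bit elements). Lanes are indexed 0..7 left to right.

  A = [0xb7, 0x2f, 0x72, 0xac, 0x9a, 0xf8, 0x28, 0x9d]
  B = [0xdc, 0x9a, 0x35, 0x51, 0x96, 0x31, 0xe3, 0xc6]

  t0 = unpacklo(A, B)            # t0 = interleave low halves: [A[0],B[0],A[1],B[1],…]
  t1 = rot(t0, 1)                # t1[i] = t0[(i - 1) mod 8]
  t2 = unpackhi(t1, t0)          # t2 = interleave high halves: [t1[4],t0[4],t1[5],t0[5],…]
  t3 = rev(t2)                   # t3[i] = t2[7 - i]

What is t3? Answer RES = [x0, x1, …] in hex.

→ t0 |b7|dc|2f|9a|72|35|ac|51|
→ t1 |51|b7|dc|2f|9a|72|35|ac|
→ t2 |9a|72|72|35|35|ac|ac|51|
→ t3 |51|ac|ac|35|35|72|72|9a|

RES = [0x51, 0xac, 0xac, 0x35, 0x35, 0x72, 0x72, 0x9a]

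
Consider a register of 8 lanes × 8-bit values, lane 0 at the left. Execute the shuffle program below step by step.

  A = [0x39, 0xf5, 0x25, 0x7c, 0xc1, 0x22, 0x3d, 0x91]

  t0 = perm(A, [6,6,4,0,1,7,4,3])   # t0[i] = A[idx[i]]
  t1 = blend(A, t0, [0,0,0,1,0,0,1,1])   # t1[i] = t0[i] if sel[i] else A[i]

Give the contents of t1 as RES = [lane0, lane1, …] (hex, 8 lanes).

t0 = [0x3d, 0x3d, 0xc1, 0x39, 0xf5, 0x91, 0xc1, 0x7c]
t1 = [0x39, 0xf5, 0x25, 0x39, 0xc1, 0x22, 0xc1, 0x7c]

RES = [ 0x39  0xf5  0x25  0x39  0xc1  0x22  0xc1  0x7c ]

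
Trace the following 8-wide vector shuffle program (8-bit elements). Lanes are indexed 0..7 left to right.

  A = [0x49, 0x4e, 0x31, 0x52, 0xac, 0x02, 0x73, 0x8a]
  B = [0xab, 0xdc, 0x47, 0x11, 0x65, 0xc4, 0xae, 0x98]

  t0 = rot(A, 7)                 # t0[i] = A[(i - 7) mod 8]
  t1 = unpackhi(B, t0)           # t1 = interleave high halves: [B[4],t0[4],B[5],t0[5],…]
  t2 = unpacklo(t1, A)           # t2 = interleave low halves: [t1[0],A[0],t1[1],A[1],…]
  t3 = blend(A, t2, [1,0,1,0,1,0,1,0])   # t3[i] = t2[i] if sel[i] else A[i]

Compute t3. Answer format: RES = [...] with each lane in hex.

RES = [ 0x65  0x4e  0x02  0x52  0xc4  0x02  0x73  0x8a ]

t0 = [0x4e, 0x31, 0x52, 0xac, 0x02, 0x73, 0x8a, 0x49]
t1 = [0x65, 0x02, 0xc4, 0x73, 0xae, 0x8a, 0x98, 0x49]
t2 = [0x65, 0x49, 0x02, 0x4e, 0xc4, 0x31, 0x73, 0x52]
t3 = [0x65, 0x4e, 0x02, 0x52, 0xc4, 0x02, 0x73, 0x8a]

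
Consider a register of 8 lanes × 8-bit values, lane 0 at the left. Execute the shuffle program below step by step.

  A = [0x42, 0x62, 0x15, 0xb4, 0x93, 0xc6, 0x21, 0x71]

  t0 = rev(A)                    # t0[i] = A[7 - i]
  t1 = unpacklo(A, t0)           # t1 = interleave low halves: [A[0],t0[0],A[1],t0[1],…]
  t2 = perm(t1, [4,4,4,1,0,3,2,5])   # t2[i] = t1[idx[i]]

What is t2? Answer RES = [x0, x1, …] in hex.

RES = [ 0x15  0x15  0x15  0x71  0x42  0x21  0x62  0xc6 ]

→ t0 |71|21|c6|93|b4|15|62|42|
→ t1 |42|71|62|21|15|c6|b4|93|
→ t2 |15|15|15|71|42|21|62|c6|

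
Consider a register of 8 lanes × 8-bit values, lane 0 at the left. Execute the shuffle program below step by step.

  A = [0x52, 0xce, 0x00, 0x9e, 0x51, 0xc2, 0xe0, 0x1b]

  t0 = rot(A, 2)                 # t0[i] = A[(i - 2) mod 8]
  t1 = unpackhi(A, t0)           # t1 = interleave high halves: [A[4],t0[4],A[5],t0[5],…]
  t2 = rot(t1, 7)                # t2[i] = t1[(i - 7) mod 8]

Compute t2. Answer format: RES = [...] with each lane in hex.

  t0: e0 1b 52 ce 00 9e 51 c2
  t1: 51 00 c2 9e e0 51 1b c2
  t2: 00 c2 9e e0 51 1b c2 51

RES = [0x00, 0xc2, 0x9e, 0xe0, 0x51, 0x1b, 0xc2, 0x51]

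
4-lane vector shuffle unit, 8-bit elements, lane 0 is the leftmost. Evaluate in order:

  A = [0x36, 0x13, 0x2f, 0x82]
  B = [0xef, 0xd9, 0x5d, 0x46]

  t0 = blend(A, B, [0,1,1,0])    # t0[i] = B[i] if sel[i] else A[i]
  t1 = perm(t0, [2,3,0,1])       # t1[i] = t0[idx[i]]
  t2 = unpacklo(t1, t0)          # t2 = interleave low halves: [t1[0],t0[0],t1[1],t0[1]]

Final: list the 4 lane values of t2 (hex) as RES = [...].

t0 = [0x36, 0xd9, 0x5d, 0x82]
t1 = [0x5d, 0x82, 0x36, 0xd9]
t2 = [0x5d, 0x36, 0x82, 0xd9]

RES = [0x5d, 0x36, 0x82, 0xd9]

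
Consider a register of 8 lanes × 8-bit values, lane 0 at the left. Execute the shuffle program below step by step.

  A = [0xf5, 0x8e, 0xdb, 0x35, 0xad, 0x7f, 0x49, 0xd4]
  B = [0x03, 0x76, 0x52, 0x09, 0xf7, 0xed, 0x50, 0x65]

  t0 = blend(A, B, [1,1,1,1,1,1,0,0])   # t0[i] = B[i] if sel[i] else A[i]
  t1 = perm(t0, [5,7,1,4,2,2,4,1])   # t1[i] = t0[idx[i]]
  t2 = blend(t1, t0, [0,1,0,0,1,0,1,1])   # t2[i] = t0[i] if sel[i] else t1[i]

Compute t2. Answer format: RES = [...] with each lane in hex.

RES = [0xed, 0x76, 0x76, 0xf7, 0xf7, 0x52, 0x49, 0xd4]

  t0: 03 76 52 09 f7 ed 49 d4
  t1: ed d4 76 f7 52 52 f7 76
  t2: ed 76 76 f7 f7 52 49 d4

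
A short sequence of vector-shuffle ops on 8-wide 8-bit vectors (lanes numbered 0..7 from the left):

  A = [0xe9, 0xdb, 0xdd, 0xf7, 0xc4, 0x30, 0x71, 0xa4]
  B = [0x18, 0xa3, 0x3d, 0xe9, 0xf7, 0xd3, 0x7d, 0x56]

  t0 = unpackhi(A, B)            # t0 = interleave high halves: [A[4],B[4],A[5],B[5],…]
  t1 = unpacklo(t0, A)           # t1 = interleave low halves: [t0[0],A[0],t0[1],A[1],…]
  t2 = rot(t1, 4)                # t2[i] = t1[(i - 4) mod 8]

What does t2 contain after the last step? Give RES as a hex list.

RES = [ 0x30  0xdd  0xd3  0xf7  0xc4  0xe9  0xf7  0xdb ]

→ t0 |c4|f7|30|d3|71|7d|a4|56|
→ t1 |c4|e9|f7|db|30|dd|d3|f7|
→ t2 |30|dd|d3|f7|c4|e9|f7|db|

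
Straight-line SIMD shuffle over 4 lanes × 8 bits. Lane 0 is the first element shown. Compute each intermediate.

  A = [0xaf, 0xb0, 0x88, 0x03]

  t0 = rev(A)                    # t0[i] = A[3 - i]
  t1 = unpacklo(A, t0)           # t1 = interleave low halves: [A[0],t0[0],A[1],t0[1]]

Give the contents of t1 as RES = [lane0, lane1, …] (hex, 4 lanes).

t0 = [0x03, 0x88, 0xb0, 0xaf]
t1 = [0xaf, 0x03, 0xb0, 0x88]

RES = [0xaf, 0x03, 0xb0, 0x88]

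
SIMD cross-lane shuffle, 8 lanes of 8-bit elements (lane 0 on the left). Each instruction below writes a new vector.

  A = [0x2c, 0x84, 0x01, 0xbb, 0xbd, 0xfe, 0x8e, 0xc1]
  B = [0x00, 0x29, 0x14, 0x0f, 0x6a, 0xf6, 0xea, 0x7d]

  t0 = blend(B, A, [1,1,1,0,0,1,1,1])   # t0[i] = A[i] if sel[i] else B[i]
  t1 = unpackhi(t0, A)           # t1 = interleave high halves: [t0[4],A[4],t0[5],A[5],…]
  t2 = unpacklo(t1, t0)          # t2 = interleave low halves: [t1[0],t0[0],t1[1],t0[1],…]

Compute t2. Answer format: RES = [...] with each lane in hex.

t0 = [0x2c, 0x84, 0x01, 0x0f, 0x6a, 0xfe, 0x8e, 0xc1]
t1 = [0x6a, 0xbd, 0xfe, 0xfe, 0x8e, 0x8e, 0xc1, 0xc1]
t2 = [0x6a, 0x2c, 0xbd, 0x84, 0xfe, 0x01, 0xfe, 0x0f]

RES = [0x6a, 0x2c, 0xbd, 0x84, 0xfe, 0x01, 0xfe, 0x0f]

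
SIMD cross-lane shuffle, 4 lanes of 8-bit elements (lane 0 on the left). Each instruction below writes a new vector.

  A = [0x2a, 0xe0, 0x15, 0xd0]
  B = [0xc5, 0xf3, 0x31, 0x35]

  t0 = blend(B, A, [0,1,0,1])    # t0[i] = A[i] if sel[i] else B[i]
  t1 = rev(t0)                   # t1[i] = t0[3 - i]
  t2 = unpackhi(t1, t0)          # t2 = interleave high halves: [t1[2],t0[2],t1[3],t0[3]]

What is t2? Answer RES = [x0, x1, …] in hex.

  t0: c5 e0 31 d0
  t1: d0 31 e0 c5
  t2: e0 31 c5 d0

RES = [0xe0, 0x31, 0xc5, 0xd0]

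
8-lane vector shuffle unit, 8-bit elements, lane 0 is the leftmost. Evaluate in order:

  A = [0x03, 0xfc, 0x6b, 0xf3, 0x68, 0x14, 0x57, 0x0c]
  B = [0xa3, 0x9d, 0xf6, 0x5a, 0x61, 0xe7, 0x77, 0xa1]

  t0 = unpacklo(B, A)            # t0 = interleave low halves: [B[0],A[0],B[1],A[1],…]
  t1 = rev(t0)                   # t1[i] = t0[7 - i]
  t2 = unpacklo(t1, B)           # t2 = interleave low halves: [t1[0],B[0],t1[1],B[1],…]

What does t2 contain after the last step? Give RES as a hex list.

→ t0 |a3|03|9d|fc|f6|6b|5a|f3|
→ t1 |f3|5a|6b|f6|fc|9d|03|a3|
→ t2 |f3|a3|5a|9d|6b|f6|f6|5a|

RES = [ 0xf3  0xa3  0x5a  0x9d  0x6b  0xf6  0xf6  0x5a ]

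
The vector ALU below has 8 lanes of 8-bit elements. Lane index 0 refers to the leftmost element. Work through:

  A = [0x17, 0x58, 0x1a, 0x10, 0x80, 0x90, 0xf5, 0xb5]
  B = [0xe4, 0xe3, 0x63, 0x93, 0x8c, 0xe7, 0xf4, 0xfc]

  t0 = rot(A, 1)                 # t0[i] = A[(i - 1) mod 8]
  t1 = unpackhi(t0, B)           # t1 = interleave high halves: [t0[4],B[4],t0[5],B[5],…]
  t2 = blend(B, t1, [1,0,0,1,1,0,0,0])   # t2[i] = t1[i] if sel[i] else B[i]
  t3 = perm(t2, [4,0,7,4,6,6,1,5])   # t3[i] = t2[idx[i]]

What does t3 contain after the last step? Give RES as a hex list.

RES = [ 0x90  0x10  0xfc  0x90  0xf4  0xf4  0xe3  0xe7 ]

→ t0 |b5|17|58|1a|10|80|90|f5|
→ t1 |10|8c|80|e7|90|f4|f5|fc|
→ t2 |10|e3|63|e7|90|e7|f4|fc|
→ t3 |90|10|fc|90|f4|f4|e3|e7|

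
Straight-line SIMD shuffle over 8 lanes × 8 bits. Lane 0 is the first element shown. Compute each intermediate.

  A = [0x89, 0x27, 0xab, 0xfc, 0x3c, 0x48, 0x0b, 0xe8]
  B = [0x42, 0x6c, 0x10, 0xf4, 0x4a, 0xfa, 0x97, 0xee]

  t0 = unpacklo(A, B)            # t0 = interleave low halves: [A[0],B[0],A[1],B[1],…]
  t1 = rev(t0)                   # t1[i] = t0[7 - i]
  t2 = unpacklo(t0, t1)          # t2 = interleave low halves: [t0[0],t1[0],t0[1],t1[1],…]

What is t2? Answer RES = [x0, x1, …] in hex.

  t0: 89 42 27 6c ab 10 fc f4
  t1: f4 fc 10 ab 6c 27 42 89
  t2: 89 f4 42 fc 27 10 6c ab

RES = [ 0x89  0xf4  0x42  0xfc  0x27  0x10  0x6c  0xab ]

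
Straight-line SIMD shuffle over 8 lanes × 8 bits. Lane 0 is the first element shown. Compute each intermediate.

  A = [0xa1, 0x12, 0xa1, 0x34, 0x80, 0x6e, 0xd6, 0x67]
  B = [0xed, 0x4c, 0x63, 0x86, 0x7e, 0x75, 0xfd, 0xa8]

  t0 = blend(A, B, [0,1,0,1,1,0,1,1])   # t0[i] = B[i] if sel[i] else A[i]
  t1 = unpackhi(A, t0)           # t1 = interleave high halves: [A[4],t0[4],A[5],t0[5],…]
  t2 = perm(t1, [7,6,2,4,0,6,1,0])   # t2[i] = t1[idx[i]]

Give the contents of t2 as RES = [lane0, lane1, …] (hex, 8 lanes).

  t0: a1 4c a1 86 7e 6e fd a8
  t1: 80 7e 6e 6e d6 fd 67 a8
  t2: a8 67 6e d6 80 67 7e 80

RES = [0xa8, 0x67, 0x6e, 0xd6, 0x80, 0x67, 0x7e, 0x80]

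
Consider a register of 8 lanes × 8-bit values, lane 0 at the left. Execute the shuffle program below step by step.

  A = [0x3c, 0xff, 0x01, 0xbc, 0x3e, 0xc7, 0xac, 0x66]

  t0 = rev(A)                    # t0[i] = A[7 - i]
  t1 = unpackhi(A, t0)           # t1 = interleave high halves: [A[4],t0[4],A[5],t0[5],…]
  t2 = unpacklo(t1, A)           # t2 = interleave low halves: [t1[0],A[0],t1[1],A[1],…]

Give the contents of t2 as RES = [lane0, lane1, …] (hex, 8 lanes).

RES = [0x3e, 0x3c, 0xbc, 0xff, 0xc7, 0x01, 0x01, 0xbc]

t0 = [0x66, 0xac, 0xc7, 0x3e, 0xbc, 0x01, 0xff, 0x3c]
t1 = [0x3e, 0xbc, 0xc7, 0x01, 0xac, 0xff, 0x66, 0x3c]
t2 = [0x3e, 0x3c, 0xbc, 0xff, 0xc7, 0x01, 0x01, 0xbc]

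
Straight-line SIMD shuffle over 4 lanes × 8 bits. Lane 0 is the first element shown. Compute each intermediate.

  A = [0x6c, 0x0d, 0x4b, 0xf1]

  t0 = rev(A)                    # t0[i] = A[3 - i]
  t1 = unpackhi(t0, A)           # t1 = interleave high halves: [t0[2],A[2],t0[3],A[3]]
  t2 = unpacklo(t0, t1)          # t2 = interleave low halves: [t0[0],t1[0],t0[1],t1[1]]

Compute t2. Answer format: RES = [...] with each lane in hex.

  t0: f1 4b 0d 6c
  t1: 0d 4b 6c f1
  t2: f1 0d 4b 4b

RES = [ 0xf1  0x0d  0x4b  0x4b ]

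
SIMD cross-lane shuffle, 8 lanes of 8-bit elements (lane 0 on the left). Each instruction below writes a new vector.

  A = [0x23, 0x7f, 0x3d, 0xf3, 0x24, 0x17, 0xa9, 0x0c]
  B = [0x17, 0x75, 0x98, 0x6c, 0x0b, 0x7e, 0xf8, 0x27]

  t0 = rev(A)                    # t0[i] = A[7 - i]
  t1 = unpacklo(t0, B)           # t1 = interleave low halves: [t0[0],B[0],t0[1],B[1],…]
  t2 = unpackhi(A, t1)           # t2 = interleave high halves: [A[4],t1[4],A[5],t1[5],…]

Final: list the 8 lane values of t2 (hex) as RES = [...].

RES = [ 0x24  0x17  0x17  0x98  0xa9  0x24  0x0c  0x6c ]

t0 = [0x0c, 0xa9, 0x17, 0x24, 0xf3, 0x3d, 0x7f, 0x23]
t1 = [0x0c, 0x17, 0xa9, 0x75, 0x17, 0x98, 0x24, 0x6c]
t2 = [0x24, 0x17, 0x17, 0x98, 0xa9, 0x24, 0x0c, 0x6c]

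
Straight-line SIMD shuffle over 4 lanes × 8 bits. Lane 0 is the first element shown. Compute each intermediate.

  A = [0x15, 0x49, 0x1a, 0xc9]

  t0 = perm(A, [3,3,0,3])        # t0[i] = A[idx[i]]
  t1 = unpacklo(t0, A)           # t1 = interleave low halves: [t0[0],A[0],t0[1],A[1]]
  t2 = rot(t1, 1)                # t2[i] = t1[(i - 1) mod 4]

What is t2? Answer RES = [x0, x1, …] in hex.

RES = [0x49, 0xc9, 0x15, 0xc9]

  t0: c9 c9 15 c9
  t1: c9 15 c9 49
  t2: 49 c9 15 c9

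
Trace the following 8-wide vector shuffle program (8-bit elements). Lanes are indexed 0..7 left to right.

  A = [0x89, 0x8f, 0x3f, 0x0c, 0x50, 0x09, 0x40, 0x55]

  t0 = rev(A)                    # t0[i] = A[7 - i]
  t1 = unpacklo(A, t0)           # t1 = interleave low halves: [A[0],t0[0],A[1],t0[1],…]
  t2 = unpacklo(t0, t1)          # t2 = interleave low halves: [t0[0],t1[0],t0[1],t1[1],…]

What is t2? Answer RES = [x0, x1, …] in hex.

→ t0 |55|40|09|50|0c|3f|8f|89|
→ t1 |89|55|8f|40|3f|09|0c|50|
→ t2 |55|89|40|55|09|8f|50|40|

RES = [ 0x55  0x89  0x40  0x55  0x09  0x8f  0x50  0x40 ]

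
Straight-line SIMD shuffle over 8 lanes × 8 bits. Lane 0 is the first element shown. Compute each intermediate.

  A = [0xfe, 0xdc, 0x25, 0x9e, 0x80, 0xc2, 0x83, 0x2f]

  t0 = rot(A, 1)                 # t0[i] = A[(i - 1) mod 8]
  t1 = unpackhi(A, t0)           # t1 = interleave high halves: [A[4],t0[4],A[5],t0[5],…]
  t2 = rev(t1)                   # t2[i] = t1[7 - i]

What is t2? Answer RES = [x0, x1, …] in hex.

RES = [ 0x83  0x2f  0xc2  0x83  0x80  0xc2  0x9e  0x80 ]

→ t0 |2f|fe|dc|25|9e|80|c2|83|
→ t1 |80|9e|c2|80|83|c2|2f|83|
→ t2 |83|2f|c2|83|80|c2|9e|80|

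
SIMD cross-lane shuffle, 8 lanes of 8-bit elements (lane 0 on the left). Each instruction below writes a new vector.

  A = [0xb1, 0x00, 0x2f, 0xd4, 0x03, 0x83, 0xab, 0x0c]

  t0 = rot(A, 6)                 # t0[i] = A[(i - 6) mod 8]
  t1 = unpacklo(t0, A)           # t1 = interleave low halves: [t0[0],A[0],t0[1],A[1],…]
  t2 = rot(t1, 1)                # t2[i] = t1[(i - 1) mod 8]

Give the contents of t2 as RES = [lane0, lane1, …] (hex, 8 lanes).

→ t0 |2f|d4|03|83|ab|0c|b1|00|
→ t1 |2f|b1|d4|00|03|2f|83|d4|
→ t2 |d4|2f|b1|d4|00|03|2f|83|

RES = [0xd4, 0x2f, 0xb1, 0xd4, 0x00, 0x03, 0x2f, 0x83]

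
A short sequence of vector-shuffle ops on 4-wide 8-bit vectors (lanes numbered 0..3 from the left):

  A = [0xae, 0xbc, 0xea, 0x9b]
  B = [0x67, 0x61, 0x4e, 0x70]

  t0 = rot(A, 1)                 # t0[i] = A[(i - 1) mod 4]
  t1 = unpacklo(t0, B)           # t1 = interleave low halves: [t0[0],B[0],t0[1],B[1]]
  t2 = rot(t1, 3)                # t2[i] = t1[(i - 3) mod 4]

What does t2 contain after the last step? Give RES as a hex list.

→ t0 |9b|ae|bc|ea|
→ t1 |9b|67|ae|61|
→ t2 |67|ae|61|9b|

RES = [0x67, 0xae, 0x61, 0x9b]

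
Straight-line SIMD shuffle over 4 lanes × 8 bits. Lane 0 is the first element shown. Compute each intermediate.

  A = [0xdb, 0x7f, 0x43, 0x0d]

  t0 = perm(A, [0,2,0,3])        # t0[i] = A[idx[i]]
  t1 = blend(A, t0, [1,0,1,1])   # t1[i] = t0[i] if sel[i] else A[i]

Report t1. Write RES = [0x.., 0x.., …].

→ t0 |db|43|db|0d|
→ t1 |db|7f|db|0d|

RES = [0xdb, 0x7f, 0xdb, 0x0d]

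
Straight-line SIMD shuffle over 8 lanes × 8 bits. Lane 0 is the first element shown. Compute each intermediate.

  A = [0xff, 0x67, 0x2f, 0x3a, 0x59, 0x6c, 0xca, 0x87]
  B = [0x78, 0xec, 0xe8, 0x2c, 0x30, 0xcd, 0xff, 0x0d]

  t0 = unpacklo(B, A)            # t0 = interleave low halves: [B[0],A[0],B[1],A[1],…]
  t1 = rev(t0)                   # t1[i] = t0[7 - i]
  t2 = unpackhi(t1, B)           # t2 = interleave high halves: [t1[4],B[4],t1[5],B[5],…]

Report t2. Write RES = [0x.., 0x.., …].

→ t0 |78|ff|ec|67|e8|2f|2c|3a|
→ t1 |3a|2c|2f|e8|67|ec|ff|78|
→ t2 |67|30|ec|cd|ff|ff|78|0d|

RES = [0x67, 0x30, 0xec, 0xcd, 0xff, 0xff, 0x78, 0x0d]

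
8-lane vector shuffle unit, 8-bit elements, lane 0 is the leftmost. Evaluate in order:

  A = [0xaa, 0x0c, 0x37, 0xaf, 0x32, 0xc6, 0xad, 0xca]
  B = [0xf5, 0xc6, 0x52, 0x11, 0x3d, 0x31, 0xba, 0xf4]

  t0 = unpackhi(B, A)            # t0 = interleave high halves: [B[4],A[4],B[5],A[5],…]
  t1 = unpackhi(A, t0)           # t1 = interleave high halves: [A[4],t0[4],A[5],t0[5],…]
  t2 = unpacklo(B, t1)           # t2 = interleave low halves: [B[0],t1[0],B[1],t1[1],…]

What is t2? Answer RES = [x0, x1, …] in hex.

RES = [ 0xf5  0x32  0xc6  0xba  0x52  0xc6  0x11  0xad ]

  t0: 3d 32 31 c6 ba ad f4 ca
  t1: 32 ba c6 ad ad f4 ca ca
  t2: f5 32 c6 ba 52 c6 11 ad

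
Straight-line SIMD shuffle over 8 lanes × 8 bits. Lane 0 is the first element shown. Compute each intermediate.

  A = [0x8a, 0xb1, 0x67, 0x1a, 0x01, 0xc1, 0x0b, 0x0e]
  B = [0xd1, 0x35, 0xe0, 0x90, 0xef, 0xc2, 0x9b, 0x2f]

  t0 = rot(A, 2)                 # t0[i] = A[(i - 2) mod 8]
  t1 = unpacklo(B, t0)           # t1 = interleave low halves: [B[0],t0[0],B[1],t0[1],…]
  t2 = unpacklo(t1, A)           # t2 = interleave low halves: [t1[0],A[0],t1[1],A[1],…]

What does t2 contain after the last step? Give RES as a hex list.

RES = [0xd1, 0x8a, 0x0b, 0xb1, 0x35, 0x67, 0x0e, 0x1a]

t0 = [0x0b, 0x0e, 0x8a, 0xb1, 0x67, 0x1a, 0x01, 0xc1]
t1 = [0xd1, 0x0b, 0x35, 0x0e, 0xe0, 0x8a, 0x90, 0xb1]
t2 = [0xd1, 0x8a, 0x0b, 0xb1, 0x35, 0x67, 0x0e, 0x1a]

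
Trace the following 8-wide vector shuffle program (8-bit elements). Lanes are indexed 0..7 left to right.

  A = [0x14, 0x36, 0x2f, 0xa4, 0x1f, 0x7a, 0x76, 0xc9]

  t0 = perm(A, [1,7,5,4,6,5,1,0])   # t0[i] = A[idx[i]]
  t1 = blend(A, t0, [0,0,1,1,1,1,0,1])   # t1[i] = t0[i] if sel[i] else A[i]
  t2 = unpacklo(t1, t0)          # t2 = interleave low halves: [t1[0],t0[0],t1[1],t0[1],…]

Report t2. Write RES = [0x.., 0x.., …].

RES = [ 0x14  0x36  0x36  0xc9  0x7a  0x7a  0x1f  0x1f ]

t0 = [0x36, 0xc9, 0x7a, 0x1f, 0x76, 0x7a, 0x36, 0x14]
t1 = [0x14, 0x36, 0x7a, 0x1f, 0x76, 0x7a, 0x76, 0x14]
t2 = [0x14, 0x36, 0x36, 0xc9, 0x7a, 0x7a, 0x1f, 0x1f]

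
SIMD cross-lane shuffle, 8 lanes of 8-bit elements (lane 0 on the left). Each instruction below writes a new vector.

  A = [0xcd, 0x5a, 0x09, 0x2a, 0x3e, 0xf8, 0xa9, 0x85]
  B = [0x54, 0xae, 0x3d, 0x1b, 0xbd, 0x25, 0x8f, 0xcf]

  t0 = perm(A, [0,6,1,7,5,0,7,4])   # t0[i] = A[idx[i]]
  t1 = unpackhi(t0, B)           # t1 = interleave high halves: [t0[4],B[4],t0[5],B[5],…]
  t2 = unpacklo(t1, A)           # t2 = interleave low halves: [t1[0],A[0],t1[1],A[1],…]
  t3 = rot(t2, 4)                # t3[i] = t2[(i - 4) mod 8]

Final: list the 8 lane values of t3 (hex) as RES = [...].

  t0: cd a9 5a 85 f8 cd 85 3e
  t1: f8 bd cd 25 85 8f 3e cf
  t2: f8 cd bd 5a cd 09 25 2a
  t3: cd 09 25 2a f8 cd bd 5a

RES = [ 0xcd  0x09  0x25  0x2a  0xf8  0xcd  0xbd  0x5a ]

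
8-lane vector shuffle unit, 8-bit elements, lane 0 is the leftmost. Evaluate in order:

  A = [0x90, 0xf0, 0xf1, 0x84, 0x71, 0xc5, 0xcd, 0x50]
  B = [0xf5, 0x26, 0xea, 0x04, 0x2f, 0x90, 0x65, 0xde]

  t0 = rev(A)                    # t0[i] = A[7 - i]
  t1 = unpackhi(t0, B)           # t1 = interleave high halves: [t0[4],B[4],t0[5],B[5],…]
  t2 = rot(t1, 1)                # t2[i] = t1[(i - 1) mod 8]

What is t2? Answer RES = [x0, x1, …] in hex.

  t0: 50 cd c5 71 84 f1 f0 90
  t1: 84 2f f1 90 f0 65 90 de
  t2: de 84 2f f1 90 f0 65 90

RES = [ 0xde  0x84  0x2f  0xf1  0x90  0xf0  0x65  0x90 ]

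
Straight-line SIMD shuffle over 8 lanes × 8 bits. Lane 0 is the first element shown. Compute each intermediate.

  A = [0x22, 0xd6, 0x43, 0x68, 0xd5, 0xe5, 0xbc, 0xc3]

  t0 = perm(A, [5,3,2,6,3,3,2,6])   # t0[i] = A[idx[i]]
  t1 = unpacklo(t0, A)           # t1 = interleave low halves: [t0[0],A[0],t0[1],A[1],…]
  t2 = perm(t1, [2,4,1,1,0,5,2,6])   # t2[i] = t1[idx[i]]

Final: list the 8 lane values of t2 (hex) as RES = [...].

RES = [0x68, 0x43, 0x22, 0x22, 0xe5, 0x43, 0x68, 0xbc]

→ t0 |e5|68|43|bc|68|68|43|bc|
→ t1 |e5|22|68|d6|43|43|bc|68|
→ t2 |68|43|22|22|e5|43|68|bc|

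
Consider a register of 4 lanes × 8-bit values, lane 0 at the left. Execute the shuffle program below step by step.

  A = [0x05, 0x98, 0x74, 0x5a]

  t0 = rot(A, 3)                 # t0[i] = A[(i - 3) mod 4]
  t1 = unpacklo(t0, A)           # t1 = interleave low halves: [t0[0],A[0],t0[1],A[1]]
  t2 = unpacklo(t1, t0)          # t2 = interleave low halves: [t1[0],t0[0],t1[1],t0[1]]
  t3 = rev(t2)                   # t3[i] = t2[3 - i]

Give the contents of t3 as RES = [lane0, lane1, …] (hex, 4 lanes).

RES = [ 0x74  0x05  0x98  0x98 ]

  t0: 98 74 5a 05
  t1: 98 05 74 98
  t2: 98 98 05 74
  t3: 74 05 98 98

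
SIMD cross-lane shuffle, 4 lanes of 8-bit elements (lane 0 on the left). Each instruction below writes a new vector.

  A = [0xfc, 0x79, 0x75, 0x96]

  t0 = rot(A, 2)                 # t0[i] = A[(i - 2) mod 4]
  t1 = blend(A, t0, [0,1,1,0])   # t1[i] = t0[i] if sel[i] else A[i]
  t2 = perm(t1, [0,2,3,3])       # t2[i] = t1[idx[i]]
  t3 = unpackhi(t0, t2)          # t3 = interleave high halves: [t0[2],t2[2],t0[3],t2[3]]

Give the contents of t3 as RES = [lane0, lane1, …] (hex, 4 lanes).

→ t0 |75|96|fc|79|
→ t1 |fc|96|fc|96|
→ t2 |fc|fc|96|96|
→ t3 |fc|96|79|96|

RES = [0xfc, 0x96, 0x79, 0x96]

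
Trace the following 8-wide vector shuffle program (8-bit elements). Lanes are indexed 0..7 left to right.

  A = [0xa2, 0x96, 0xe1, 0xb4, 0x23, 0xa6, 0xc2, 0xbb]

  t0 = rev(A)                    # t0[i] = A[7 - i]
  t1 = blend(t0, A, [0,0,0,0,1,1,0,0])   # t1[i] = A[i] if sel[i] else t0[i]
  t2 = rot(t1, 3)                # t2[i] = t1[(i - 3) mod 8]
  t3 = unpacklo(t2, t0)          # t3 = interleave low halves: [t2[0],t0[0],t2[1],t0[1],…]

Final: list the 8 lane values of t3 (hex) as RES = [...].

RES = [ 0xa6  0xbb  0x96  0xc2  0xa2  0xa6  0xbb  0x23 ]

t0 = [0xbb, 0xc2, 0xa6, 0x23, 0xb4, 0xe1, 0x96, 0xa2]
t1 = [0xbb, 0xc2, 0xa6, 0x23, 0x23, 0xa6, 0x96, 0xa2]
t2 = [0xa6, 0x96, 0xa2, 0xbb, 0xc2, 0xa6, 0x23, 0x23]
t3 = [0xa6, 0xbb, 0x96, 0xc2, 0xa2, 0xa6, 0xbb, 0x23]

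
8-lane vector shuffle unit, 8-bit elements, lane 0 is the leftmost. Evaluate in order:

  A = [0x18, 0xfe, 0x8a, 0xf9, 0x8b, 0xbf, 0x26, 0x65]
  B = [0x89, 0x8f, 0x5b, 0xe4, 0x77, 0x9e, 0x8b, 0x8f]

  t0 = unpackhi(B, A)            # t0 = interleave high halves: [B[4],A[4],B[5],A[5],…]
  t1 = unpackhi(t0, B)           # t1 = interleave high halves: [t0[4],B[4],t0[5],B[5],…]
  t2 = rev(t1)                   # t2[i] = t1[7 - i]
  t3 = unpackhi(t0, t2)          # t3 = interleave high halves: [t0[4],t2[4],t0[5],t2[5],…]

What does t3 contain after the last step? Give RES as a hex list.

→ t0 |77|8b|9e|bf|8b|26|8f|65|
→ t1 |8b|77|26|9e|8f|8b|65|8f|
→ t2 |8f|65|8b|8f|9e|26|77|8b|
→ t3 |8b|9e|26|26|8f|77|65|8b|

RES = [ 0x8b  0x9e  0x26  0x26  0x8f  0x77  0x65  0x8b ]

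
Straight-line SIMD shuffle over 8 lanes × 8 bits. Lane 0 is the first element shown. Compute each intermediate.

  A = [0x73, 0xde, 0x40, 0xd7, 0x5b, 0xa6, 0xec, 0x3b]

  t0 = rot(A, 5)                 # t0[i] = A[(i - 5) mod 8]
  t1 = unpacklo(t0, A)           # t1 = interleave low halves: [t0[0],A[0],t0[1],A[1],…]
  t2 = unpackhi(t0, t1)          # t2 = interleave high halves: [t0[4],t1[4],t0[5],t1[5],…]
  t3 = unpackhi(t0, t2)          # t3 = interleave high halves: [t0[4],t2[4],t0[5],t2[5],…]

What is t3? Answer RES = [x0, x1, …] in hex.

RES = [0x3b, 0xde, 0x73, 0xec, 0xde, 0x40, 0x40, 0xd7]

→ t0 |d7|5b|a6|ec|3b|73|de|40|
→ t1 |d7|73|5b|de|a6|40|ec|d7|
→ t2 |3b|a6|73|40|de|ec|40|d7|
→ t3 |3b|de|73|ec|de|40|40|d7|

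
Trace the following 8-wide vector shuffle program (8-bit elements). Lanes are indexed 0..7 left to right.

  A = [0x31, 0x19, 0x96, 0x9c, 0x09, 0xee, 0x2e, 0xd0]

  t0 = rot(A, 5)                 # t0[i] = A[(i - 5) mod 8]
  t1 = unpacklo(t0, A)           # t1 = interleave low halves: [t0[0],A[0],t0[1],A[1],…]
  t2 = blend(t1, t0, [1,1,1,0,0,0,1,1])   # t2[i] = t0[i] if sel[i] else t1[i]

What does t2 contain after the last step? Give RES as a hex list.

t0 = [0x9c, 0x09, 0xee, 0x2e, 0xd0, 0x31, 0x19, 0x96]
t1 = [0x9c, 0x31, 0x09, 0x19, 0xee, 0x96, 0x2e, 0x9c]
t2 = [0x9c, 0x09, 0xee, 0x19, 0xee, 0x96, 0x19, 0x96]

RES = [ 0x9c  0x09  0xee  0x19  0xee  0x96  0x19  0x96 ]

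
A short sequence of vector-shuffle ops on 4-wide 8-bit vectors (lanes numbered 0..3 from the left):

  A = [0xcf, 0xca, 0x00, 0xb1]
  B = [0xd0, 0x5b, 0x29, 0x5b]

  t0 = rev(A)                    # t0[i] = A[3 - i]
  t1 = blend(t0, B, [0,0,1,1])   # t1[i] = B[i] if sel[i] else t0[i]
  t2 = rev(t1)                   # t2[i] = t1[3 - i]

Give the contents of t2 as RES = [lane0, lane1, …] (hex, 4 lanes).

RES = [0x5b, 0x29, 0x00, 0xb1]

→ t0 |b1|00|ca|cf|
→ t1 |b1|00|29|5b|
→ t2 |5b|29|00|b1|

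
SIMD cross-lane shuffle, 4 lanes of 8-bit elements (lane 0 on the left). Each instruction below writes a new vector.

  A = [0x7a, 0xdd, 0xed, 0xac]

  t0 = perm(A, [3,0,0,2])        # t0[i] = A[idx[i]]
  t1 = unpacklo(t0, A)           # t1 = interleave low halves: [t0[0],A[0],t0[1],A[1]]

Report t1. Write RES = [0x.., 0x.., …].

  t0: ac 7a 7a ed
  t1: ac 7a 7a dd

RES = [0xac, 0x7a, 0x7a, 0xdd]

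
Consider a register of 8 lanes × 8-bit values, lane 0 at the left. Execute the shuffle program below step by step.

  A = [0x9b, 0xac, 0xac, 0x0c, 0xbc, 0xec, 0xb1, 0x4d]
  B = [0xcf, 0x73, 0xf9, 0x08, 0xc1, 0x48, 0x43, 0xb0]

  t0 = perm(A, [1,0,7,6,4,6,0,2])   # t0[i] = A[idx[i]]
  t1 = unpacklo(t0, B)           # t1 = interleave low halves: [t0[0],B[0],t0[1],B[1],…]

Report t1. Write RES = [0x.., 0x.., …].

  t0: ac 9b 4d b1 bc b1 9b ac
  t1: ac cf 9b 73 4d f9 b1 08

RES = [ 0xac  0xcf  0x9b  0x73  0x4d  0xf9  0xb1  0x08 ]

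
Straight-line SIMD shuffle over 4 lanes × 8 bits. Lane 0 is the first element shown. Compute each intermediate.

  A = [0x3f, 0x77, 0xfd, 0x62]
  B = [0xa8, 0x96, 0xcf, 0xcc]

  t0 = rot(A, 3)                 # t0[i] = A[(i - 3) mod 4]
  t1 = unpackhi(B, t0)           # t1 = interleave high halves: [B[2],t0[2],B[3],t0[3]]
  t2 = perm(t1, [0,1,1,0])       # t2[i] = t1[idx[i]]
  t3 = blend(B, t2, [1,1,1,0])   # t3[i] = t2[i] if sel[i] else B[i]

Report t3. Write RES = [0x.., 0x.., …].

RES = [0xcf, 0x62, 0x62, 0xcc]

→ t0 |77|fd|62|3f|
→ t1 |cf|62|cc|3f|
→ t2 |cf|62|62|cf|
→ t3 |cf|62|62|cc|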